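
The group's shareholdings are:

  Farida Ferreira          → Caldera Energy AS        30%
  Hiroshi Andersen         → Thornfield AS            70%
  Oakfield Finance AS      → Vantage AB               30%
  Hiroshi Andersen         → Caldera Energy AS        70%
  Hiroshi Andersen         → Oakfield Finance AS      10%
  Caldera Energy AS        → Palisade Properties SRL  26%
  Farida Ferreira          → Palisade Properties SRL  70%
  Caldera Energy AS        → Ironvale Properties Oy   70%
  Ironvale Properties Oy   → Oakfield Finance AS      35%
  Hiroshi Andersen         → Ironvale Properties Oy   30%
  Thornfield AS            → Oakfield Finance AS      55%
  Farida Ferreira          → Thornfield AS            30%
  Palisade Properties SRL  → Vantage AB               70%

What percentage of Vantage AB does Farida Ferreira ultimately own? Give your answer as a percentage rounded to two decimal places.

61.62%

Farida reaches Vantage along 4 paths.
Via Caldera → Ironvale → Oakfield: 30% × 70% × 35% × 30% = 2.205%.
Via Thornfield → Oakfield: 30% × 55% × 30% = 4.95%.
Via Palisade: 70% × 70% = 49%.
Via Caldera → Palisade: 30% × 26% × 70% = 5.46%.
Total: 2.205% + 4.95% + 49% + 5.46% = 61.615%.
Rounded: 61.62%.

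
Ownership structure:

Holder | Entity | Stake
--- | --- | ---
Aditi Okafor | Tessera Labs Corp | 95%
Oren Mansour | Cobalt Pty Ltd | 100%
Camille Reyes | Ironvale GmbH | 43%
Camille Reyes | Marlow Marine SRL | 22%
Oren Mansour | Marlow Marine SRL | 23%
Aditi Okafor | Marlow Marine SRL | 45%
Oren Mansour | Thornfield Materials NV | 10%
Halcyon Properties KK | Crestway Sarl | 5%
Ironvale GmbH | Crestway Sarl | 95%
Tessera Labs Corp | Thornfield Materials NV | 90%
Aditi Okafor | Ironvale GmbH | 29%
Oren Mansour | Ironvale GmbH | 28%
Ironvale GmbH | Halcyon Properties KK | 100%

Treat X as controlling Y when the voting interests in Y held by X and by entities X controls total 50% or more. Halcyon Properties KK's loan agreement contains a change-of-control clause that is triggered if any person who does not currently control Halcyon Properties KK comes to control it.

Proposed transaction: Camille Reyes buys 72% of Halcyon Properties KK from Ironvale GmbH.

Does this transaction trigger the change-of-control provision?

Yes

The purchase adds only to Camille's holdings (Ironvale's stake shrinks), so Camille is the only person who could newly come to control Halcyon.
Camille's largest direct stake is 43% in Ironvale, which does not meet the threshold, so Camille controls no company.
Neither Camille nor any entity Camille controls holds any voting interest in Halcyon.
So before the transaction, Camille does not control Halcyon.
After the purchase, Camille holds 72% of Halcyon directly, and Ironvale's stake falls to 28%.
Camille holds 72% of Halcyon, so Camille controls Halcyon.
Camille did not control Halcyon before and does after, so the clause is triggered.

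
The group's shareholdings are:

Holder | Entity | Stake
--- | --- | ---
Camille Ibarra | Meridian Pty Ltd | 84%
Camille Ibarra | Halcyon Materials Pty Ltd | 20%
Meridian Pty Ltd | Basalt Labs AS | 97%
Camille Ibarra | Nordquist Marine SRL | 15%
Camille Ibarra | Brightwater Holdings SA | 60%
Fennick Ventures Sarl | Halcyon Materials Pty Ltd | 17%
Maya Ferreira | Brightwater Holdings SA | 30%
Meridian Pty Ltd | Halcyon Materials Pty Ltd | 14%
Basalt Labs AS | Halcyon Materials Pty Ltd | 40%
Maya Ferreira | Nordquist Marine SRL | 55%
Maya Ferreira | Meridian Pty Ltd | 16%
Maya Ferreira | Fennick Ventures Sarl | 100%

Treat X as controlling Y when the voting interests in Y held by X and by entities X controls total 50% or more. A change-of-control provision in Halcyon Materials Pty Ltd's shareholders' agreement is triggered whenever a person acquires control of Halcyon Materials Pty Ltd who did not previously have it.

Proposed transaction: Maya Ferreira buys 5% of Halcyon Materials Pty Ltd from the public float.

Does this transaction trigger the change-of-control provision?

No

The purchase changes only Maya's holdings, so Maya is the only person who could newly come to control Halcyon.
Maya holds 55% of Nordquist, so Maya controls Nordquist.
Maya holds 100% of Fennick, so Maya controls Fennick.
In Halcyon, Maya's side holds only 17%, not ≥ 50%.
So before the transaction, Maya does not control Halcyon.
After the purchase, Maya holds 5% of Halcyon directly.
After the transaction, Maya's side holds 17% + 5% = 22% of Halcyon, not ≥ 50%, so Maya still does not control Halcyon.
No new person acquires control, so the clause is not triggered.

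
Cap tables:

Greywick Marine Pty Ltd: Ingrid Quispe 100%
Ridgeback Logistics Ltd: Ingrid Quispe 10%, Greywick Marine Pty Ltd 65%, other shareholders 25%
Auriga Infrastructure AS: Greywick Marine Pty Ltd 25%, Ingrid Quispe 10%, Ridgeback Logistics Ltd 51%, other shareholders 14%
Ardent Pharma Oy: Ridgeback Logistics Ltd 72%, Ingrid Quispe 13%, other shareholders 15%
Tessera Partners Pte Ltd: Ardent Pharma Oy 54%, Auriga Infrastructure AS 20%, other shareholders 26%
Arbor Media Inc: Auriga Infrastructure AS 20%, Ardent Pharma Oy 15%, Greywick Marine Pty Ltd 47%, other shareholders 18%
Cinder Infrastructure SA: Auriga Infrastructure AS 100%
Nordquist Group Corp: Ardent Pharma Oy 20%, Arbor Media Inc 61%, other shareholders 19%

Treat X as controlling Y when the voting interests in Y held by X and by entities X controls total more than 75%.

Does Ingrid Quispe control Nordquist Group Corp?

Ingrid holds 100% of Greywick, so Ingrid controls Greywick.
Neither Ingrid nor any entity Ingrid controls holds any voting interest in Nordquist.
So Ingrid does not control Nordquist.

No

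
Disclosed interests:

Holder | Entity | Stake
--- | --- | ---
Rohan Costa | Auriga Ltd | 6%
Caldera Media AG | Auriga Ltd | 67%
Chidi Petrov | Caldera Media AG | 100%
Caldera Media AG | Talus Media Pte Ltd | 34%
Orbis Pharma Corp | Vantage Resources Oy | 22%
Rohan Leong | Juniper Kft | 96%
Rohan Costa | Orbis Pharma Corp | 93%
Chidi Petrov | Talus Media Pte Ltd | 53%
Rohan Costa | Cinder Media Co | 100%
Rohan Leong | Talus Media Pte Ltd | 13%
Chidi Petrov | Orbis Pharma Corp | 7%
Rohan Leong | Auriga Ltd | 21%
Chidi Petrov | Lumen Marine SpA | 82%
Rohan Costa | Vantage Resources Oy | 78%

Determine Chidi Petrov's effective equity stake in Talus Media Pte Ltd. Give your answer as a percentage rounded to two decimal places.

Chidi reaches Talus along 2 paths.
Via Caldera: 100% × 34% = 34%.
Direct stake: 53% = 53%.
Total: 34% + 53% = 87%.
Rounded: 87.00%.

87.00%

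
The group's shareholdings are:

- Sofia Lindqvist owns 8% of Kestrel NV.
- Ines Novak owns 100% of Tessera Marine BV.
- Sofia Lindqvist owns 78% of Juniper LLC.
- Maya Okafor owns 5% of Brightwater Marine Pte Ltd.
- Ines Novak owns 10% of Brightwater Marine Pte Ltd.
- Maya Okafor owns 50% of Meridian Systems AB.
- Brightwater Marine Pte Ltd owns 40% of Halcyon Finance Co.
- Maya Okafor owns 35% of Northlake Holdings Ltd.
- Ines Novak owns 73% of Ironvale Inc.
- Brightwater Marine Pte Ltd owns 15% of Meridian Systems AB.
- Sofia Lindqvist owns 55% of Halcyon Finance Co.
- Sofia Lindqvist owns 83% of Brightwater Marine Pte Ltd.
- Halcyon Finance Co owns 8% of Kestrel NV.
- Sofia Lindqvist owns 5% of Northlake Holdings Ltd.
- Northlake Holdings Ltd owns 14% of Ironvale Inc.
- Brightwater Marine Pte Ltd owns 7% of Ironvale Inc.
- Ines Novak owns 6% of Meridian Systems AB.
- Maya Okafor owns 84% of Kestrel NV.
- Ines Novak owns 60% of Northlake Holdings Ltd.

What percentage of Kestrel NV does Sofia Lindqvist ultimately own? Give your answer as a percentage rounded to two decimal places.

15.06%

Sofia reaches Kestrel along 3 paths.
Direct stake: 8% = 8%.
Via Halcyon: 55% × 8% = 4.4%.
Via Brightwater → Halcyon: 83% × 40% × 8% = 2.656%.
Total: 8% + 4.4% + 2.656% = 15.056%.
Rounded: 15.06%.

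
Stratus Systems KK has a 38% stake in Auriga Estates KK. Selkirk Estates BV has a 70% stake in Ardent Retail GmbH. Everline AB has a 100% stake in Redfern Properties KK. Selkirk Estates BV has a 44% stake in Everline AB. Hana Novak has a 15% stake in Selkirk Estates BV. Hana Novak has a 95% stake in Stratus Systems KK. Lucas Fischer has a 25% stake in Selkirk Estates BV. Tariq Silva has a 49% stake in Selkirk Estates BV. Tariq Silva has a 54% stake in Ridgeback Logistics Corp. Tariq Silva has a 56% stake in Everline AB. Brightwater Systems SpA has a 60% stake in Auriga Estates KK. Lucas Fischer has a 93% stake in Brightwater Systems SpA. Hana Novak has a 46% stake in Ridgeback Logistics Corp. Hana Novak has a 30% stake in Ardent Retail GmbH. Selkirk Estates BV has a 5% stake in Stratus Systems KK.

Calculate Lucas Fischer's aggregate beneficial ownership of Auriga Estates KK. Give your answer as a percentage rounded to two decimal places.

56.28%

Lucas reaches Auriga along 2 paths.
Via Brightwater: 93% × 60% = 55.8%.
Via Selkirk → Stratus: 25% × 5% × 38% = 0.475%.
Total: 55.8% + 0.475% = 56.275%.
Rounded: 56.28%.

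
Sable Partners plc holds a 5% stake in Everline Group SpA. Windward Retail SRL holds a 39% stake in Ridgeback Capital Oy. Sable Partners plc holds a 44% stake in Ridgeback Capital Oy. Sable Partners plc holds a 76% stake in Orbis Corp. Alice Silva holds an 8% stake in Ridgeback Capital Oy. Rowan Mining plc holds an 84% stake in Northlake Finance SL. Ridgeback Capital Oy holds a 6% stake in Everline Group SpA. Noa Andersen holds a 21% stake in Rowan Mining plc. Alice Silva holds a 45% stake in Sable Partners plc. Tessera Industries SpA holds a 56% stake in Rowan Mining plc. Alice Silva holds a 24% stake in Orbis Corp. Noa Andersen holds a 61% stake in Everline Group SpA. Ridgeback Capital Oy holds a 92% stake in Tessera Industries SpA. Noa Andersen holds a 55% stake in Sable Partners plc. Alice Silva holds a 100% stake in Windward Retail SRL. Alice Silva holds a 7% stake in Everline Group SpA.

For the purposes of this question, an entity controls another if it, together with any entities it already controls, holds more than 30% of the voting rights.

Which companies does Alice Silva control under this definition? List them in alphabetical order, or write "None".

Northlake Finance SL, Orbis Corp, Ridgeback Capital Oy, Rowan Mining plc, Sable Partners plc, Tessera Industries SpA, Windward Retail SRL

Alice holds 45% of Sable, so Alice controls Sable.
Alice holds 100% of Windward, so Alice controls Windward.
Sable and Alice together hold 76% + 24% = 100% of Orbis, so Alice controls Orbis.
Sable and Windward and Alice together hold 44% + 39% + 8% = 91% of Ridgeback, so Alice controls Ridgeback.
Ridgeback holds 92% of Tessera, so Alice controls Tessera.
Tessera holds 56% of Rowan, so Alice controls Rowan.
Rowan holds 84% of Northlake, so Alice controls Northlake.
No other company's threshold is met.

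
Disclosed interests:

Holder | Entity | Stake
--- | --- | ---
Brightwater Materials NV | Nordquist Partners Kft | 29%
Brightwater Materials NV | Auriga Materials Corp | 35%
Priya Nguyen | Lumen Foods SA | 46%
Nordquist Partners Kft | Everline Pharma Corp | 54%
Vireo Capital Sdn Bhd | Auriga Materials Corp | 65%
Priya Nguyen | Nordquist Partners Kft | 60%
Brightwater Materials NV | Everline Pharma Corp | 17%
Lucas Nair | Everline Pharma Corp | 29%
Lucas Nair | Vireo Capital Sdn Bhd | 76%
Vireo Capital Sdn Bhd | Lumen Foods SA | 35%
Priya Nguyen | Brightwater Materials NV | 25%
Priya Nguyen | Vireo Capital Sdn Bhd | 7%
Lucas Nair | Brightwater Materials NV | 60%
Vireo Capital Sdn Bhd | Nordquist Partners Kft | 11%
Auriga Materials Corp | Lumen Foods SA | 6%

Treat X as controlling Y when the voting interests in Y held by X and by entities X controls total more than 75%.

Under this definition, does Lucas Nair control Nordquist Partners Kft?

No

Lucas holds 76% of Vireo, so Lucas controls Vireo.
In Nordquist, Lucas's side holds only 11%, not > 75%.
So Lucas does not control Nordquist.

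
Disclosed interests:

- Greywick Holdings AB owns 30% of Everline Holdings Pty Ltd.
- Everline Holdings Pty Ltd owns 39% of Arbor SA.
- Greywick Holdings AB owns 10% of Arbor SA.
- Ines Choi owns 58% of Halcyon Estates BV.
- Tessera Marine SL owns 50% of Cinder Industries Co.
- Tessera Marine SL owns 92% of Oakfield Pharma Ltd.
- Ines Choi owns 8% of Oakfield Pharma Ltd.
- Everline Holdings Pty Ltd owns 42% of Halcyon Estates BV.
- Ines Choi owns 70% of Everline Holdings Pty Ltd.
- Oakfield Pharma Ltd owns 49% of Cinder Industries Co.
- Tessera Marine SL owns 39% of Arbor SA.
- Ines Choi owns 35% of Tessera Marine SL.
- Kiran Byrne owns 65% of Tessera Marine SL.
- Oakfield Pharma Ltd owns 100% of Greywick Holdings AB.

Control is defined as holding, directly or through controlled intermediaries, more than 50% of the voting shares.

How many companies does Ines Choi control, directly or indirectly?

Ines holds 70% of Everline, so Ines controls Everline.
Ines and Everline together hold 58% + 42% = 100% of Halcyon, so Ines controls Halcyon.
No other company's threshold is met.
Ines controls 2 companies.

2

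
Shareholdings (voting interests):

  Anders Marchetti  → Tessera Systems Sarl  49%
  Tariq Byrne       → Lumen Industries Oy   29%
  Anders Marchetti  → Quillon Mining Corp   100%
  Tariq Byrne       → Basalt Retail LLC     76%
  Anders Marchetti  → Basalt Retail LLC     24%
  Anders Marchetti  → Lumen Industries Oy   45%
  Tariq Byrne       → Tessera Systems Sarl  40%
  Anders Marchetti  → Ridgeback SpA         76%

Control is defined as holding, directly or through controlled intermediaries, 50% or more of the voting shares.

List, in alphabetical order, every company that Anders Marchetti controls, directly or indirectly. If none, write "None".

Quillon Mining Corp, Ridgeback SpA

Anders holds 76% of Ridgeback, so Anders controls Ridgeback.
Anders holds 100% of Quillon, so Anders controls Quillon.
No other company's threshold is met.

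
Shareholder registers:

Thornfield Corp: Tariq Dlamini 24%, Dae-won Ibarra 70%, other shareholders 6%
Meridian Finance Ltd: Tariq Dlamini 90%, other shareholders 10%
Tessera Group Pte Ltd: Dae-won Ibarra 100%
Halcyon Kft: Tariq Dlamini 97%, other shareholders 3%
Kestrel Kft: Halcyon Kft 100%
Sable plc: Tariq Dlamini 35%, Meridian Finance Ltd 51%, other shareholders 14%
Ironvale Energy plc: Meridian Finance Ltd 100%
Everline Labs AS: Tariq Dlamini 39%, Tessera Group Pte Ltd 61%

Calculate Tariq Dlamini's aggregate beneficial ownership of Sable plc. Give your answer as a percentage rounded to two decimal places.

80.90%

Tariq reaches Sable along 2 paths.
Direct stake: 35% = 35%.
Via Meridian: 90% × 51% = 45.9%.
Total: 35% + 45.9% = 80.9%.
Rounded: 80.90%.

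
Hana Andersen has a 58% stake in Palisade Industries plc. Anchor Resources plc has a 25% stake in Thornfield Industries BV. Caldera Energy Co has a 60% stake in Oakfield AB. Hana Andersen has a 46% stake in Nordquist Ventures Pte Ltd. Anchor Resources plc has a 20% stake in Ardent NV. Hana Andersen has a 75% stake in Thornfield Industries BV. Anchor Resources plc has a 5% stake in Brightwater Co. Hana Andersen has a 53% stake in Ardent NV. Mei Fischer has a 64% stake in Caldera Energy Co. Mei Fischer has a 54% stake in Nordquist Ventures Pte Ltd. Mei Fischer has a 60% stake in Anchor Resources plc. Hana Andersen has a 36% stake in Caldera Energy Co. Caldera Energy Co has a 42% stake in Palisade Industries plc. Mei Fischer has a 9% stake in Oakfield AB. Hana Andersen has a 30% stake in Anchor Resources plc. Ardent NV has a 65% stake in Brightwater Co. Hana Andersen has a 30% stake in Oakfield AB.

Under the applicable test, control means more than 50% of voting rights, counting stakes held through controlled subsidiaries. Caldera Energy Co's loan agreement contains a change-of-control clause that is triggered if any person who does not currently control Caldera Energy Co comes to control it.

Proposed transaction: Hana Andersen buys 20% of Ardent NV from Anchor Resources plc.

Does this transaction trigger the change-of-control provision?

No

The purchase adds only to Hana's holdings (Anchor's stake shrinks), so Hana is the only person who could newly come to control Caldera.
Hana holds 75% of Thornfield, so Hana controls Thornfield.
Hana holds 53% of Ardent, so Hana controls Ardent.
Ardent holds 65% of Brightwater, so Hana controls Brightwater.
Hana holds 58% of Palisade, so Hana controls Palisade.
In Caldera, Hana's side holds only 36%, not > 50%.
So before the transaction, Hana does not control Caldera.
After the purchase, Hana's direct stake in Ardent rises to 53% + 20% = 73%, and Anchor's stake falls to 0%.
Hana holds 73% of Ardent, so Hana controls Ardent.
After the transaction, Hana's side holds 36% of Caldera, not > 50%, so Hana still does not control Caldera.
No new person acquires control, so the clause is not triggered.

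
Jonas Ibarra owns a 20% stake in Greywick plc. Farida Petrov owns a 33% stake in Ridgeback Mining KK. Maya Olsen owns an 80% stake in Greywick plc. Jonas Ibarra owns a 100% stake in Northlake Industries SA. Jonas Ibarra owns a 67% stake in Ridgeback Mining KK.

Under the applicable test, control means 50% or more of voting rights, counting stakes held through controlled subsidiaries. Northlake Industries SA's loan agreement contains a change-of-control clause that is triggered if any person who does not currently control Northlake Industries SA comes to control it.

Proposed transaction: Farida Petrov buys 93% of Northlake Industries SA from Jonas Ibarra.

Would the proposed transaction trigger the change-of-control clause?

The purchase adds only to Farida's holdings (Jonas's stake shrinks), so Farida is the only person who could newly come to control Northlake.
Farida's largest direct stake is 33% in Ridgeback, which does not meet the threshold, so Farida controls no company.
Neither Farida nor any entity Farida controls holds any voting interest in Northlake.
So before the transaction, Farida does not control Northlake.
After the purchase, Farida holds 93% of Northlake directly, and Jonas's stake falls to 7%.
Farida holds 93% of Northlake, so Farida controls Northlake.
Farida did not control Northlake before and does after, so the clause is triggered.

Yes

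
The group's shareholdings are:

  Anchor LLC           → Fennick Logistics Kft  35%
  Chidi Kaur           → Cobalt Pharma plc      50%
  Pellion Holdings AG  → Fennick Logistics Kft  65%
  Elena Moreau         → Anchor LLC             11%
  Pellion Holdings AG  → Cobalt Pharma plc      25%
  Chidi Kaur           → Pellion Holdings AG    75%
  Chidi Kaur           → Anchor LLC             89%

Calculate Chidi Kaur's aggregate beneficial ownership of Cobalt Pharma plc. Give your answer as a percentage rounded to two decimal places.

68.75%

Chidi reaches Cobalt along 2 paths.
Direct stake: 50% = 50%.
Via Pellion: 75% × 25% = 18.75%.
Total: 50% + 18.75% = 68.75%.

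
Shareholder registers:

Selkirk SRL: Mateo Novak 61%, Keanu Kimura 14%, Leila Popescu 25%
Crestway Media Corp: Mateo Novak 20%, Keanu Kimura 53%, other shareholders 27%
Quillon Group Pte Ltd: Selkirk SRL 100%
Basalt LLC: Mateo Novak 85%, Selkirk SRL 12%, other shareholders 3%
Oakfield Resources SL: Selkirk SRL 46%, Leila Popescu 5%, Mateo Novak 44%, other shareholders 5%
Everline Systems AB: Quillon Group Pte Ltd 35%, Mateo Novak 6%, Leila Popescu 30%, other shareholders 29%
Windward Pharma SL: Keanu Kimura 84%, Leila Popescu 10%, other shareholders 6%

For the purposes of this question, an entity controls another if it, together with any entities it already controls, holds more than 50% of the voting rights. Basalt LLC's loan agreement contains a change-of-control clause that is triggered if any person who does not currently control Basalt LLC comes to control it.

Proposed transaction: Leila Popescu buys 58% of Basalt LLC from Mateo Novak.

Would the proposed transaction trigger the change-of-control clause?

The purchase adds only to Leila's holdings (Mateo's stake shrinks), so Leila is the only person who could newly come to control Basalt.
Leila's largest direct stake is 30% in Everline, which does not meet the threshold, so Leila controls no company.
Neither Leila nor any entity Leila controls holds any voting interest in Basalt.
So before the transaction, Leila does not control Basalt.
After the purchase, Leila holds 58% of Basalt directly, and Mateo's stake falls to 27%.
Leila holds 58% of Basalt, so Leila controls Basalt.
Leila did not control Basalt before and does after, so the clause is triggered.

Yes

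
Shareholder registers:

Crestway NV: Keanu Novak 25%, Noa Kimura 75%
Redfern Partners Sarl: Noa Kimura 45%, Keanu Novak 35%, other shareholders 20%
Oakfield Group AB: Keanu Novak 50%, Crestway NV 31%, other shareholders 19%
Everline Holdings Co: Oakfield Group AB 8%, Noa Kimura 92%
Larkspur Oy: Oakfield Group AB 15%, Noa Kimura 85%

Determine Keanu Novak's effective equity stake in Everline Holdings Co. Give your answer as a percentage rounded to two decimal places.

4.62%

Keanu reaches Everline along 2 paths.
Via Oakfield: 50% × 8% = 4%.
Via Crestway → Oakfield: 25% × 31% × 8% = 0.62%.
Total: 4% + 0.62% = 4.62%.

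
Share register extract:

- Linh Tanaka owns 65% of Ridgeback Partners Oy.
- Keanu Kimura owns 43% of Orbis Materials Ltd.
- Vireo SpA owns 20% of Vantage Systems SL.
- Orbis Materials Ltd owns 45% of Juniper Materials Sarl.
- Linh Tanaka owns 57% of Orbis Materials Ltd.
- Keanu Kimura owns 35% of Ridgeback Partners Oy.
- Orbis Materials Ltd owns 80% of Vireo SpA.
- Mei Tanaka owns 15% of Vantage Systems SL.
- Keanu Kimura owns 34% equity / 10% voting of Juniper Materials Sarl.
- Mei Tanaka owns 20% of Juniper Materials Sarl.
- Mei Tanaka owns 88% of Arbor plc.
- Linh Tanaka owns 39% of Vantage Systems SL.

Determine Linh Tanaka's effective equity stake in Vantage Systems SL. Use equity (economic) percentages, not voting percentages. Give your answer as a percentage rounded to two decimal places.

48.12%

Linh reaches Vantage along 2 paths.
Via Orbis → Vireo: 57% × 80% × 20% = 9.12%.
Direct stake: 39% = 39%.
Total: 9.12% + 39% = 48.12%.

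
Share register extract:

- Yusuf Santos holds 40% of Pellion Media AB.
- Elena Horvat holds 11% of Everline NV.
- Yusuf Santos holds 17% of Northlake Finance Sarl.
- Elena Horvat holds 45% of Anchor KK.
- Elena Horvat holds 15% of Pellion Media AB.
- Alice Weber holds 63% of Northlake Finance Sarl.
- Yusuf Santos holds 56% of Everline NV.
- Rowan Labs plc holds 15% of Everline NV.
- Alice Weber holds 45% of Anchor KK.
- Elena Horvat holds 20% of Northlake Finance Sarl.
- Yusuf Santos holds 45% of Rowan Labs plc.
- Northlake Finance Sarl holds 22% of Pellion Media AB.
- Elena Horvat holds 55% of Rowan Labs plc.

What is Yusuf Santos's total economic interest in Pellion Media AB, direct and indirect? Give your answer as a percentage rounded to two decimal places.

43.74%

Yusuf reaches Pellion along 2 paths.
Direct stake: 40% = 40%.
Via Northlake: 17% × 22% = 3.74%.
Total: 40% + 3.74% = 43.74%.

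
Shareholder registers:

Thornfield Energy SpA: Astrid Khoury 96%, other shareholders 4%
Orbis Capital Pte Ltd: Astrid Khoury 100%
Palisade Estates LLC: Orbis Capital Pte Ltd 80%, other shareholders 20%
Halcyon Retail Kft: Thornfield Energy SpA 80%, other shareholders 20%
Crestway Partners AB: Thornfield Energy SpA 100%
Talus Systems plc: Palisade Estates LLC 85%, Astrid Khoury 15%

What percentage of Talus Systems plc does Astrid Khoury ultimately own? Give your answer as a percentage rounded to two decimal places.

Astrid reaches Talus along 2 paths.
Via Orbis → Palisade: 100% × 80% × 85% = 68%.
Direct stake: 15% = 15%.
Total: 68% + 15% = 83%.
Rounded: 83.00%.

83.00%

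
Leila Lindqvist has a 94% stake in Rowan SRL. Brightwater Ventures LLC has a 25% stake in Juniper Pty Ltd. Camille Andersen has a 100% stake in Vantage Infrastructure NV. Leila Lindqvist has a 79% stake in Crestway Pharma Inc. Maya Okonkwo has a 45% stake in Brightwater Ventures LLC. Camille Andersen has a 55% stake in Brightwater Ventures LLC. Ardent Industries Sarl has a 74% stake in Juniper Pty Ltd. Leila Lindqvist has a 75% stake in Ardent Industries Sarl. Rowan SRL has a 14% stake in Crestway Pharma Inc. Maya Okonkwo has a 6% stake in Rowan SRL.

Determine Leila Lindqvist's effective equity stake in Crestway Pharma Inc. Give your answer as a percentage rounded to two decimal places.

Leila reaches Crestway along 2 paths.
Direct stake: 79% = 79%.
Via Rowan: 94% × 14% = 13.16%.
Total: 79% + 13.16% = 92.16%.

92.16%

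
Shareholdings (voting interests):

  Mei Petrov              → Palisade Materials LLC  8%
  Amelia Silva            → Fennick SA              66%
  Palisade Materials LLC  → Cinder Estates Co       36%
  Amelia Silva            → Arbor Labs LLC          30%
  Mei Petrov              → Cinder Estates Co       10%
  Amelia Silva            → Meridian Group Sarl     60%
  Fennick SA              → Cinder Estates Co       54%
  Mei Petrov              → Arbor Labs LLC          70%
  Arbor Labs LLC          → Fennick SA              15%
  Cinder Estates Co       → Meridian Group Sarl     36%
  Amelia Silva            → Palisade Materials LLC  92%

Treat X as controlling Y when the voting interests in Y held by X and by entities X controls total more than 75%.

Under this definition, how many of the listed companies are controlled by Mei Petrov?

0

Mei's largest direct stake is 70% in Arbor, which does not meet the threshold.
Mei controls 0 companies.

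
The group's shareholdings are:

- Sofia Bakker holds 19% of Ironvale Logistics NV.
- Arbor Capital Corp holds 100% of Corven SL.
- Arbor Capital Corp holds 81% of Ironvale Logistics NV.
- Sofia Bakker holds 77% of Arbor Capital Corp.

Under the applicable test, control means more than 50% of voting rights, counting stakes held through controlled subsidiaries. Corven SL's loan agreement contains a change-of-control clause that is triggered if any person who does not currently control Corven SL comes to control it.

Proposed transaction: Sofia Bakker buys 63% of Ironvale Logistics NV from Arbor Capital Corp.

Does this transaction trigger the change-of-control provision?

The purchase adds only to Sofia's holdings (Arbor's stake shrinks), so Sofia is the only person who could newly come to control Corven.
Sofia holds 77% of Arbor, so Sofia controls Arbor.
Arbor holds 100% of Corven, so Sofia controls Corven.
So Sofia already controls Corven before the transaction.
After the purchase, Sofia's direct stake in Ironvale rises to 19% + 63% = 82%, and Arbor's stake falls to 18%.
Sofia controlled Corven already, so this is not a new person acquiring control; every other person's position is unchanged or reduced.
No new person acquires control, so the clause is not triggered.

No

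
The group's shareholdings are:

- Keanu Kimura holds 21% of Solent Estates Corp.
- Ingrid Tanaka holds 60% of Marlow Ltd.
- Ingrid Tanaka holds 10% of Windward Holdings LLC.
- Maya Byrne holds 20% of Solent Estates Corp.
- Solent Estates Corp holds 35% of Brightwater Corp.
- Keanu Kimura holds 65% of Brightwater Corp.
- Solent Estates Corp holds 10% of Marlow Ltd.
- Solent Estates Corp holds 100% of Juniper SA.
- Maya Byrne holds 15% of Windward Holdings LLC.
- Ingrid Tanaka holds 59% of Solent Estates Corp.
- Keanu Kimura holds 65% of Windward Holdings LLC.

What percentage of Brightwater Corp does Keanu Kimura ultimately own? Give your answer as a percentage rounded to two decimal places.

Keanu reaches Brightwater along 2 paths.
Via Solent: 21% × 35% = 7.35%.
Direct stake: 65% = 65%.
Total: 7.35% + 65% = 72.35%.

72.35%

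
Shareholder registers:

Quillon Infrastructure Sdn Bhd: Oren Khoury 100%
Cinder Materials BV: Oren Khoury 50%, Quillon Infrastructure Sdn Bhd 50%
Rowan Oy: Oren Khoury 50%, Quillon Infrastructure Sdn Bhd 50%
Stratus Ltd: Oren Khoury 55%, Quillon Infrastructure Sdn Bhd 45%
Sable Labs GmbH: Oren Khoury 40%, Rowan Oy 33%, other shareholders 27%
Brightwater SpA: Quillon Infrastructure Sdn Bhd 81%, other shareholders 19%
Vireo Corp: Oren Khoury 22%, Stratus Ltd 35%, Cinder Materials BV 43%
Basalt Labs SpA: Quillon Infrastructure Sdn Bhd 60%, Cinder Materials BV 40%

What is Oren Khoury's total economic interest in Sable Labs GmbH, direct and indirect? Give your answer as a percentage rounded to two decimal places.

73.00%

Oren reaches Sable along 3 paths.
Direct stake: 40% = 40%.
Via Rowan: 50% × 33% = 16.5%.
Via Quillon → Rowan: 100% × 50% × 33% = 16.5%.
Total: 40% + 16.5% + 16.5% = 73%.
Rounded: 73.00%.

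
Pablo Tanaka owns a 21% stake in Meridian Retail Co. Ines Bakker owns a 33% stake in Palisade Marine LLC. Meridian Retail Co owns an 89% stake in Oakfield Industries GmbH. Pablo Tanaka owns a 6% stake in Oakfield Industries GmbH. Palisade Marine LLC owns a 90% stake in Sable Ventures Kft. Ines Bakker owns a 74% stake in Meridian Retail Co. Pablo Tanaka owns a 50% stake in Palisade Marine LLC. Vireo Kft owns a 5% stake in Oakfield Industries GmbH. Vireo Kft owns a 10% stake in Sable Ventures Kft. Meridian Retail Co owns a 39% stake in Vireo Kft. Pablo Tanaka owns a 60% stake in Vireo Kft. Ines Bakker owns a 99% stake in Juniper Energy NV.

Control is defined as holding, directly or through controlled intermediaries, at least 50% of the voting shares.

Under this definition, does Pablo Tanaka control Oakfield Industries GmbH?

Pablo holds 60% of Vireo, so Pablo controls Vireo.
Pablo holds 50% of Palisade, so Pablo controls Palisade.
Vireo and Palisade together hold 10% + 90% = 100% of Sable, so Pablo controls Sable.
In Oakfield, Pablo's side holds only 6% + 5% = 11%, not ≥ 50%.
So Pablo does not control Oakfield.

No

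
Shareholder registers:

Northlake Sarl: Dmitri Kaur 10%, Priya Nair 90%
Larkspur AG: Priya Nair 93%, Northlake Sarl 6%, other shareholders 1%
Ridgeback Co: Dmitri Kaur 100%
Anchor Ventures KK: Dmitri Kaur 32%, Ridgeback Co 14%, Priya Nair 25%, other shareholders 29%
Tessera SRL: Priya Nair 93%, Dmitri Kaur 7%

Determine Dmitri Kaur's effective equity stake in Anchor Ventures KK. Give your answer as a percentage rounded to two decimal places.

46.00%

Dmitri reaches Anchor along 2 paths.
Direct stake: 32% = 32%.
Via Ridgeback: 100% × 14% = 14%.
Total: 32% + 14% = 46%.
Rounded: 46.00%.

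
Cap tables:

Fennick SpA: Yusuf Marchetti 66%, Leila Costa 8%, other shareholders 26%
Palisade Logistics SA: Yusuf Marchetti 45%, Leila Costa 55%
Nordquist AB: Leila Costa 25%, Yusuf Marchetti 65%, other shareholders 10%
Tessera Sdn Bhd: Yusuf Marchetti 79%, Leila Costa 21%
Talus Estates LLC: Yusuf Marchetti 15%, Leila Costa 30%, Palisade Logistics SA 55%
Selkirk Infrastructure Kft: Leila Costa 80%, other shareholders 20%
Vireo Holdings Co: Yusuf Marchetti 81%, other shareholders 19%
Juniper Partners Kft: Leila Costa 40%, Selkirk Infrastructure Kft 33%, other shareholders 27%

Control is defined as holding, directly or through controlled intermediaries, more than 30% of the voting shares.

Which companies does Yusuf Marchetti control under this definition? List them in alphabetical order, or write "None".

Yusuf holds 66% of Fennick, so Yusuf controls Fennick.
Yusuf holds 45% of Palisade, so Yusuf controls Palisade.
Yusuf holds 65% of Nordquist, so Yusuf controls Nordquist.
Yusuf holds 79% of Tessera, so Yusuf controls Tessera.
Yusuf and Palisade together hold 15% + 55% = 70% of Talus, so Yusuf controls Talus.
Yusuf holds 81% of Vireo, so Yusuf controls Vireo.
No other company's threshold is met.

Fennick SpA, Nordquist AB, Palisade Logistics SA, Talus Estates LLC, Tessera Sdn Bhd, Vireo Holdings Co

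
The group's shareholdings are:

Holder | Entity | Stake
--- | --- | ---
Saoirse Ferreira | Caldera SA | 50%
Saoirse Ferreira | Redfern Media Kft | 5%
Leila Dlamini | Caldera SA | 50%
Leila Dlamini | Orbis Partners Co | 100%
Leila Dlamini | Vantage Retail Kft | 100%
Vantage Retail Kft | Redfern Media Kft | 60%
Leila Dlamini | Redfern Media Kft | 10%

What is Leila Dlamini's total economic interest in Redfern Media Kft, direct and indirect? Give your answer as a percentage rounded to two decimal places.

70.00%

Leila reaches Redfern along 2 paths.
Via Vantage: 100% × 60% = 60%.
Direct stake: 10% = 10%.
Total: 60% + 10% = 70%.
Rounded: 70.00%.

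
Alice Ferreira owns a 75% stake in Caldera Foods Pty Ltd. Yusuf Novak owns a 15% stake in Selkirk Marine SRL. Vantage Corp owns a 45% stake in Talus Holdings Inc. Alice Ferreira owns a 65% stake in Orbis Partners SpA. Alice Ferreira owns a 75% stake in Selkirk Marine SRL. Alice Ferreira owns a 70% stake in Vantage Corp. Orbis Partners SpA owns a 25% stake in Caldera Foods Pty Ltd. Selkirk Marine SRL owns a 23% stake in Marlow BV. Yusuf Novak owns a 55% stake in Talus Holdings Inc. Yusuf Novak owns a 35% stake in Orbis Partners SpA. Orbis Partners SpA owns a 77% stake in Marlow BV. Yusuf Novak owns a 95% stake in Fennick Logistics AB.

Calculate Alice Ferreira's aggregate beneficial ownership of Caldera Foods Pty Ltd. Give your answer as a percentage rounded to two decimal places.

91.25%

Alice reaches Caldera along 2 paths.
Via Orbis: 65% × 25% = 16.25%.
Direct stake: 75% = 75%.
Total: 16.25% + 75% = 91.25%.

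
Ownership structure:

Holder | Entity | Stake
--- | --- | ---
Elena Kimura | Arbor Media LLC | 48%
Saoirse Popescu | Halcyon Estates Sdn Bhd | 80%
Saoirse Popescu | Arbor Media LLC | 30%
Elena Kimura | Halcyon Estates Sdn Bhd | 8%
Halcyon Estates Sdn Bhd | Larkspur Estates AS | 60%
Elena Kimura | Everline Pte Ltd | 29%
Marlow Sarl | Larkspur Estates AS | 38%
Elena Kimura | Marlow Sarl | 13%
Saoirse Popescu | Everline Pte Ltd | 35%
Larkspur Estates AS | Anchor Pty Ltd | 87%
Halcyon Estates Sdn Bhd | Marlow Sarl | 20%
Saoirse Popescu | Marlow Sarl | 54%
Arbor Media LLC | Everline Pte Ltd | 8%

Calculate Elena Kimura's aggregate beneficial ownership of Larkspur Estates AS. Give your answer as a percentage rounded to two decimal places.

Elena reaches Larkspur along 3 paths.
Via Marlow: 13% × 38% = 4.94%.
Via Halcyon → Marlow: 8% × 20% × 38% = 0.608%.
Via Halcyon: 8% × 60% = 4.8%.
Total: 4.94% + 0.608% + 4.8% = 10.348%.
Rounded: 10.35%.

10.35%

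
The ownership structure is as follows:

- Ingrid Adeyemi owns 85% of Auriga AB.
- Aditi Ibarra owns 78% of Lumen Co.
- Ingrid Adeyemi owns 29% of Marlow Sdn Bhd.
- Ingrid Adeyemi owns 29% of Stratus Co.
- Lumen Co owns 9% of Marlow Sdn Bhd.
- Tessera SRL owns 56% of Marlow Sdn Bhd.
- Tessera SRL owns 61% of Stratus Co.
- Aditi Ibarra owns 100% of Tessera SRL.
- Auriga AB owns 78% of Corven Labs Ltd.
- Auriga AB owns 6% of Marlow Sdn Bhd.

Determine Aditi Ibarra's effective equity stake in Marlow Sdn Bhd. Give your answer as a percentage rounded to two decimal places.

63.02%

Aditi reaches Marlow along 2 paths.
Via Tessera: 100% × 56% = 56%.
Via Lumen: 78% × 9% = 7.02%.
Total: 56% + 7.02% = 63.02%.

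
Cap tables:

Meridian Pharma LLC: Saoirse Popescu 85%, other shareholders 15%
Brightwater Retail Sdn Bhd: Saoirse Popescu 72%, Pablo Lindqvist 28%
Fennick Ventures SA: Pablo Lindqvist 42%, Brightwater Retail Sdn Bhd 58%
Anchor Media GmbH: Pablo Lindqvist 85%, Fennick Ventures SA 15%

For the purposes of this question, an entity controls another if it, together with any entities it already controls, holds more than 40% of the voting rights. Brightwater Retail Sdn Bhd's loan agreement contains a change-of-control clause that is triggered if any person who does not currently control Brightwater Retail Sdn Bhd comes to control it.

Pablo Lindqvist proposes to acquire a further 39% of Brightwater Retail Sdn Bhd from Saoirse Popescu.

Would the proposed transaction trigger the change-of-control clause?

The purchase adds only to Pablo's holdings (Saoirse's stake shrinks), so Pablo is the only person who could newly come to control Brightwater.
Pablo holds 42% of Fennick, so Pablo controls Fennick.
Pablo and Fennick together hold 85% + 15% = 100% of Anchor, so Pablo controls Anchor.
In Brightwater, Pablo's side holds only 28%, not > 40%.
So before the transaction, Pablo does not control Brightwater.
After the purchase, Pablo's direct stake in Brightwater rises to 28% + 39% = 67%, and Saoirse's stake falls to 33%.
Pablo holds 67% of Brightwater, so Pablo controls Brightwater.
Pablo did not control Brightwater before and does after, so the clause is triggered.

Yes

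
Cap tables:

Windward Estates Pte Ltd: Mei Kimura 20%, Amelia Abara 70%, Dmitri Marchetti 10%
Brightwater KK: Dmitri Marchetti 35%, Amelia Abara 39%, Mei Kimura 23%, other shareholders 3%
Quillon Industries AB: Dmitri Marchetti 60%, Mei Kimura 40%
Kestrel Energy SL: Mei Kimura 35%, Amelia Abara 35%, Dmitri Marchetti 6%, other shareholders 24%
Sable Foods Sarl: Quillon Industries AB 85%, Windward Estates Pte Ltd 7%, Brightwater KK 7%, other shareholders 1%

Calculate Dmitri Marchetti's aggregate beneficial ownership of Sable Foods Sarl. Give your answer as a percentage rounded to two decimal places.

54.15%

Dmitri reaches Sable along 3 paths.
Via Quillon: 60% × 85% = 51%.
Via Windward: 10% × 7% = 0.7%.
Via Brightwater: 35% × 7% = 2.45%.
Total: 51% + 0.7% + 2.45% = 54.15%.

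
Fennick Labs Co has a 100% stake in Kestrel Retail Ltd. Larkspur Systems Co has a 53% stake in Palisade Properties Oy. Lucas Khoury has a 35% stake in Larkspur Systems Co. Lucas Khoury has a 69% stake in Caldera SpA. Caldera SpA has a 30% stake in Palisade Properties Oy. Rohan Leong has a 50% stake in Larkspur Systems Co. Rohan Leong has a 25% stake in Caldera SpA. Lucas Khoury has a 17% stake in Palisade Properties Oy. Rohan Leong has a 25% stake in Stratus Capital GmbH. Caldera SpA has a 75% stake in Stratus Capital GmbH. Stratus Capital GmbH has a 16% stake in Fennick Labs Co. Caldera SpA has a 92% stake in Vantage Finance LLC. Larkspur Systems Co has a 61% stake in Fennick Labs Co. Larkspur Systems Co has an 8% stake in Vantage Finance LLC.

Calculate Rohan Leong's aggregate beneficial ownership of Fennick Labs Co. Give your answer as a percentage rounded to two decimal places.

Rohan reaches Fennick along 3 paths.
Via Larkspur: 50% × 61% = 30.5%.
Via Caldera → Stratus: 25% × 75% × 16% = 3%.
Via Stratus: 25% × 16% = 4%.
Total: 30.5% + 3% + 4% = 37.5%.
Rounded: 37.50%.

37.50%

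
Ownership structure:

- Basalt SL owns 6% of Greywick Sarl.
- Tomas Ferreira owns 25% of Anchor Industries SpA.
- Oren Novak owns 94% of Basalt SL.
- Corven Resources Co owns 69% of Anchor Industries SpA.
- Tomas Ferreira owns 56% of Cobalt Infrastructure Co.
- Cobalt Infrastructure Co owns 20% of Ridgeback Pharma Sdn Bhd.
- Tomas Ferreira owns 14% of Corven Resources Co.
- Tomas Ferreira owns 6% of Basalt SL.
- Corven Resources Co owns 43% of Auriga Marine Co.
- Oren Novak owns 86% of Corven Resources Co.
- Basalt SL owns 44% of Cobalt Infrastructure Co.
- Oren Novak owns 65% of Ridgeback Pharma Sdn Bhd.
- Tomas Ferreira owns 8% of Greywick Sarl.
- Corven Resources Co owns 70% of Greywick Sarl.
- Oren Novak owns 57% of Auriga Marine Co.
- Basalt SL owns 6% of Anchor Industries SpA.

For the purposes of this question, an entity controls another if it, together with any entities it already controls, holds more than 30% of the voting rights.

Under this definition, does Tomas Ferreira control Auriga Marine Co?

Tomas holds 56% of Cobalt, so Tomas controls Cobalt.
Neither Tomas nor any entity Tomas controls holds any voting interest in Auriga.
So Tomas does not control Auriga.

No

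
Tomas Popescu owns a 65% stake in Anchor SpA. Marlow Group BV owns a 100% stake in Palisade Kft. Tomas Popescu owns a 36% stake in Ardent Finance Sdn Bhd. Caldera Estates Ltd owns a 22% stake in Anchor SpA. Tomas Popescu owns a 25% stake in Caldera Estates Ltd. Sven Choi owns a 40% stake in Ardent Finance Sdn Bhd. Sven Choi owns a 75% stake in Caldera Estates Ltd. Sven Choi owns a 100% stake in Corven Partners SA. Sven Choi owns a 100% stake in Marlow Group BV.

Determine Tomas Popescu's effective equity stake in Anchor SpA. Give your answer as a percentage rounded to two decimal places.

Tomas reaches Anchor along 2 paths.
Via Caldera: 25% × 22% = 5.5%.
Direct stake: 65% = 65%.
Total: 5.5% + 65% = 70.5%.
Rounded: 70.50%.

70.50%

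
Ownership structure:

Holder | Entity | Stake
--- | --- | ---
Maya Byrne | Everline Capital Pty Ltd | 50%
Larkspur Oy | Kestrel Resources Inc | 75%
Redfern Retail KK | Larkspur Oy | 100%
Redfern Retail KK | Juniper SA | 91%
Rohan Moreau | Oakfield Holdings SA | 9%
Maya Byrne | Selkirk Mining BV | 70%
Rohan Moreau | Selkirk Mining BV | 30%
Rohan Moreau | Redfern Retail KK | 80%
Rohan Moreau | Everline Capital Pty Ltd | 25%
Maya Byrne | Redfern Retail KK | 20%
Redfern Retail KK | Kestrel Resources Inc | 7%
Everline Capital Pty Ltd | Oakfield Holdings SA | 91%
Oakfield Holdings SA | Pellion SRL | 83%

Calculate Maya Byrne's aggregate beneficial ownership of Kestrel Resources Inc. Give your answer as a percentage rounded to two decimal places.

Maya reaches Kestrel along 2 paths.
Via Redfern: 20% × 7% = 1.4%.
Via Redfern → Larkspur: 20% × 100% × 75% = 15%.
Total: 1.4% + 15% = 16.4%.
Rounded: 16.40%.

16.40%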